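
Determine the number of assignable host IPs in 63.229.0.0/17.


Host bits = 32 - 17 = 15
Total addresses = 2^15 = 32768
Usable = total - 2 (network and broadcast)
Usable hosts: 32766


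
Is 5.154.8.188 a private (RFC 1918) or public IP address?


RFC 1918 private ranges:
  10.0.0.0/8 (10.0.0.0 - 10.255.255.255)
  172.16.0.0/12 (172.16.0.0 - 172.31.255.255)
  192.168.0.0/16 (192.168.0.0 - 192.168.255.255)
Public (not in any RFC 1918 range)


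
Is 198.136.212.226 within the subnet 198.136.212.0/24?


Subnet network: 198.136.212.0
Test IP AND mask: 198.136.212.0
Yes, 198.136.212.226 is in 198.136.212.0/24


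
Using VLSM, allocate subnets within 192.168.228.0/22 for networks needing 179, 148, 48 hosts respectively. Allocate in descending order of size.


179 hosts -> /24 (254 usable): 192.168.228.0/24
148 hosts -> /24 (254 usable): 192.168.229.0/24
48 hosts -> /26 (62 usable): 192.168.230.0/26
Allocation: 192.168.228.0/24 (179 hosts, 254 usable); 192.168.229.0/24 (148 hosts, 254 usable); 192.168.230.0/26 (48 hosts, 62 usable)


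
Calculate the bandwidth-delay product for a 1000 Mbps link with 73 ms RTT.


BDP = bandwidth * RTT
= 1000 Mbps * 73 ms
= 1000 * 1e6 * 73 / 1000 bits
= 73000000 bits
= 9125000 bytes
= 8911.1328 KB
BDP = 73000000 bits (9125000 bytes)


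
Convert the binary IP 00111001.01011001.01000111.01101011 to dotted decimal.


00111001 = 57
01011001 = 89
01000111 = 71
01101011 = 107
IP: 57.89.71.107


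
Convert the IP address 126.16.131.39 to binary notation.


126 = 01111110
16 = 00010000
131 = 10000011
39 = 00100111
Binary: 01111110.00010000.10000011.00100111


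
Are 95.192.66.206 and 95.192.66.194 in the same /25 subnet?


Mask: 255.255.255.128
95.192.66.206 AND mask = 95.192.66.128
95.192.66.194 AND mask = 95.192.66.128
Yes, same subnet (95.192.66.128)


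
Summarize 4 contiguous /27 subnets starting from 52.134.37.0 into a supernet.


Original prefix: /27
Number of subnets: 4 = 2^2
New prefix = 27 - 2 = 25
Supernet: 52.134.37.0/25


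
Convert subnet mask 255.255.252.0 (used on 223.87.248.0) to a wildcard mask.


Subnet mask: 255.255.252.0
Wildcard = 255.255.255.255 - subnet mask
255 - 255 = 0
255 - 255 = 0
255 - 252 = 3
255 - 0 = 255
Wildcard: 0.0.3.255


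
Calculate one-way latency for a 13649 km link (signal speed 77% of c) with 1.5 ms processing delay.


Speed = 0.77 * 3e5 km/s = 231000 km/s
Propagation delay = 13649 / 231000 = 0.0591 s = 59.0866 ms
Processing delay = 1.5 ms
Total one-way latency = 60.5866 ms


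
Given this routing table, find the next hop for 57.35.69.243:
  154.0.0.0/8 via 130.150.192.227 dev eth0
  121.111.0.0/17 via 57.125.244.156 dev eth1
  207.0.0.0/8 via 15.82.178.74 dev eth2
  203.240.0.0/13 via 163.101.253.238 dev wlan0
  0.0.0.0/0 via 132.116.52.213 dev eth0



Longest prefix match for 57.35.69.243:
  /8 154.0.0.0: no
  /17 121.111.0.0: no
  /8 207.0.0.0: no
  /13 203.240.0.0: no
  /0 0.0.0.0: MATCH
Selected: next-hop 132.116.52.213 via eth0 (matched /0)


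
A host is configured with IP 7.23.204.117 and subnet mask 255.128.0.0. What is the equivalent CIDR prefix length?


Binary: 11111111.10000000.00000000.00000000
Count leading 1s
Prefix: /9


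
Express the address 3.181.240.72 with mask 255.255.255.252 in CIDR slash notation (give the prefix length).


Binary: 11111111.11111111.11111111.11111100
Count leading 1s
Prefix: /30


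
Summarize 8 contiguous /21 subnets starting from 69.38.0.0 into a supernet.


Original prefix: /21
Number of subnets: 8 = 2^3
New prefix = 21 - 3 = 18
Supernet: 69.38.0.0/18


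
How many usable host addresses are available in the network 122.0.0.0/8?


Host bits = 32 - 8 = 24
Total addresses = 2^24 = 16777216
Usable = total - 2 (network and broadcast)
Usable hosts: 16777214


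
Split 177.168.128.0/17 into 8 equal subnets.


New prefix = 17 + 3 = 20
Each subnet has 4096 addresses
  177.168.128.0/20
  177.168.144.0/20
  177.168.160.0/20
  177.168.176.0/20
  177.168.192.0/20
  177.168.208.0/20
  177.168.224.0/20
  177.168.240.0/20
Subnets: 177.168.128.0/20, 177.168.144.0/20, 177.168.160.0/20, 177.168.176.0/20, 177.168.192.0/20, 177.168.208.0/20, 177.168.224.0/20, 177.168.240.0/20


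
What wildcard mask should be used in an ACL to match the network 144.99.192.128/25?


Subnet mask: 255.255.255.128
Wildcard = 255.255.255.255 - subnet mask
255 - 255 = 0
255 - 255 = 0
255 - 255 = 0
255 - 128 = 127
Wildcard: 0.0.0.127


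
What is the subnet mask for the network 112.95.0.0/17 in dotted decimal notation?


/17 means 17 network bits, 15 host bits
Binary: 11111111111111111000000000000000
Mask: 255.255.128.0


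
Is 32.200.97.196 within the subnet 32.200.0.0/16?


Subnet network: 32.200.0.0
Test IP AND mask: 32.200.0.0
Yes, 32.200.97.196 is in 32.200.0.0/16


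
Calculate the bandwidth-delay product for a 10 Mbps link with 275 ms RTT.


BDP = bandwidth * RTT
= 10 Mbps * 275 ms
= 10 * 1e6 * 275 / 1000 bits
= 2750000 bits
= 343750 bytes
= 335.6934 KB
BDP = 2750000 bits (343750 bytes)


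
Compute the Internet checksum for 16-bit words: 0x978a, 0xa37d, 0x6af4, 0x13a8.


Sum all words (with carry folding):
+ 0x978a = 0x978a
+ 0xa37d = 0x3b08
+ 0x6af4 = 0xa5fc
+ 0x13a8 = 0xb9a4
One's complement: ~0xb9a4
Checksum = 0x465b


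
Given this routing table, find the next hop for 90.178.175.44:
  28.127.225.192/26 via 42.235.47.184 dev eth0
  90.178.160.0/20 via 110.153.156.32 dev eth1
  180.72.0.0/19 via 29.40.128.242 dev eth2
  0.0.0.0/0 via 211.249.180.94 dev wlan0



Longest prefix match for 90.178.175.44:
  /26 28.127.225.192: no
  /20 90.178.160.0: MATCH
  /19 180.72.0.0: no
  /0 0.0.0.0: MATCH
Selected: next-hop 110.153.156.32 via eth1 (matched /20)


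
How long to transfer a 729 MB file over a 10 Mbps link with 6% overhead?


Effective throughput = 10 * (1 - 6/100) = 9.4 Mbps
File size in Mb = 729 * 8 = 5832 Mb
Time = 5832 / 9.4
Time = 620.4255 seconds


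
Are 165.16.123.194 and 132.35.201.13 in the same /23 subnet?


Mask: 255.255.254.0
165.16.123.194 AND mask = 165.16.122.0
132.35.201.13 AND mask = 132.35.200.0
No, different subnets (165.16.122.0 vs 132.35.200.0)


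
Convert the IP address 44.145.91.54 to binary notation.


44 = 00101100
145 = 10010001
91 = 01011011
54 = 00110110
Binary: 00101100.10010001.01011011.00110110


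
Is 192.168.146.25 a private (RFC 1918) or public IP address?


RFC 1918 private ranges:
  10.0.0.0/8 (10.0.0.0 - 10.255.255.255)
  172.16.0.0/12 (172.16.0.0 - 172.31.255.255)
  192.168.0.0/16 (192.168.0.0 - 192.168.255.255)
Private (in 192.168.0.0/16)


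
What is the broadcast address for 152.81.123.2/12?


Network: 152.80.0.0/12
Host bits = 20
Set all host bits to 1:
Broadcast: 152.95.255.255


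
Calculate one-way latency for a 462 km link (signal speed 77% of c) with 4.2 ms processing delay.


Speed = 0.77 * 3e5 km/s = 231000 km/s
Propagation delay = 462 / 231000 = 0.002 s = 2 ms
Processing delay = 4.2 ms
Total one-way latency = 6.2 ms


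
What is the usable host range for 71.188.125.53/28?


Network: 71.188.125.48
Broadcast: 71.188.125.63
First usable = network + 1
Last usable = broadcast - 1
Range: 71.188.125.49 to 71.188.125.62


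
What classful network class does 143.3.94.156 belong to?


First octet: 143
Binary: 10001111
10xxxxxx -> Class B (128-191)
Class B, default mask 255.255.0.0 (/16)


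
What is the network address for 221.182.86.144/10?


IP:   11011101.10110110.01010110.10010000
Mask: 11111111.11000000.00000000.00000000
AND operation:
Net:  11011101.10000000.00000000.00000000
Network: 221.128.0.0/10


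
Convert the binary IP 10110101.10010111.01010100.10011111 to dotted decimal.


10110101 = 181
10010111 = 151
01010100 = 84
10011111 = 159
IP: 181.151.84.159


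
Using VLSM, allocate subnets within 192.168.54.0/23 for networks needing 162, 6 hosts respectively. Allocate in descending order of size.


162 hosts -> /24 (254 usable): 192.168.54.0/24
6 hosts -> /29 (6 usable): 192.168.55.0/29
Allocation: 192.168.54.0/24 (162 hosts, 254 usable); 192.168.55.0/29 (6 hosts, 6 usable)


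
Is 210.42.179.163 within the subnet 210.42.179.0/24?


Subnet network: 210.42.179.0
Test IP AND mask: 210.42.179.0
Yes, 210.42.179.163 is in 210.42.179.0/24


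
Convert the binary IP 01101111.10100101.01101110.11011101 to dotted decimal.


01101111 = 111
10100101 = 165
01101110 = 110
11011101 = 221
IP: 111.165.110.221


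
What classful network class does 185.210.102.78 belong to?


First octet: 185
Binary: 10111001
10xxxxxx -> Class B (128-191)
Class B, default mask 255.255.0.0 (/16)


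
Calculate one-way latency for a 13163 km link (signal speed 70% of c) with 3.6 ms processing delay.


Speed = 0.7 * 3e5 km/s = 210000 km/s
Propagation delay = 13163 / 210000 = 0.0627 s = 62.681 ms
Processing delay = 3.6 ms
Total one-way latency = 66.281 ms


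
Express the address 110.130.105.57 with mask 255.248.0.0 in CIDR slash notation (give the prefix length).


Binary: 11111111.11111000.00000000.00000000
Count leading 1s
Prefix: /13


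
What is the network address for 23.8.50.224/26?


IP:   00010111.00001000.00110010.11100000
Mask: 11111111.11111111.11111111.11000000
AND operation:
Net:  00010111.00001000.00110010.11000000
Network: 23.8.50.192/26


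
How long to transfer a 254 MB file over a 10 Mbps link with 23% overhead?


Effective throughput = 10 * (1 - 23/100) = 7.7 Mbps
File size in Mb = 254 * 8 = 2032 Mb
Time = 2032 / 7.7
Time = 263.8961 seconds


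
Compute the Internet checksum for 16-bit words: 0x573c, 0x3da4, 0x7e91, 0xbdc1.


Sum all words (with carry folding):
+ 0x573c = 0x573c
+ 0x3da4 = 0x94e0
+ 0x7e91 = 0x1372
+ 0xbdc1 = 0xd133
One's complement: ~0xd133
Checksum = 0x2ecc


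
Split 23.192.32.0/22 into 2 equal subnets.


New prefix = 22 + 1 = 23
Each subnet has 512 addresses
  23.192.32.0/23
  23.192.34.0/23
Subnets: 23.192.32.0/23, 23.192.34.0/23


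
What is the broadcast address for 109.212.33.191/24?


Network: 109.212.33.0/24
Host bits = 8
Set all host bits to 1:
Broadcast: 109.212.33.255


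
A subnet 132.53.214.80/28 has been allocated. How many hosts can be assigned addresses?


Host bits = 32 - 28 = 4
Total addresses = 2^4 = 16
Usable = total - 2 (network and broadcast)
Usable hosts: 14


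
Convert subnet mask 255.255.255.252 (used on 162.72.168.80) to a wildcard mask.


Subnet mask: 255.255.255.252
Wildcard = 255.255.255.255 - subnet mask
255 - 255 = 0
255 - 255 = 0
255 - 255 = 0
255 - 252 = 3
Wildcard: 0.0.0.3


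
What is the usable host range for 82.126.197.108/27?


Network: 82.126.197.96
Broadcast: 82.126.197.127
First usable = network + 1
Last usable = broadcast - 1
Range: 82.126.197.97 to 82.126.197.126


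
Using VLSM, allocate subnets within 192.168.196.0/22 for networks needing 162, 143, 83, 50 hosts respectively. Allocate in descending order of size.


162 hosts -> /24 (254 usable): 192.168.196.0/24
143 hosts -> /24 (254 usable): 192.168.197.0/24
83 hosts -> /25 (126 usable): 192.168.198.0/25
50 hosts -> /26 (62 usable): 192.168.198.128/26
Allocation: 192.168.196.0/24 (162 hosts, 254 usable); 192.168.197.0/24 (143 hosts, 254 usable); 192.168.198.0/25 (83 hosts, 126 usable); 192.168.198.128/26 (50 hosts, 62 usable)


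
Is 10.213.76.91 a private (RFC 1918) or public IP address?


RFC 1918 private ranges:
  10.0.0.0/8 (10.0.0.0 - 10.255.255.255)
  172.16.0.0/12 (172.16.0.0 - 172.31.255.255)
  192.168.0.0/16 (192.168.0.0 - 192.168.255.255)
Private (in 10.0.0.0/8)


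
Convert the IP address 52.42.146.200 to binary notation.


52 = 00110100
42 = 00101010
146 = 10010010
200 = 11001000
Binary: 00110100.00101010.10010010.11001000


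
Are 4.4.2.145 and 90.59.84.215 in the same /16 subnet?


Mask: 255.255.0.0
4.4.2.145 AND mask = 4.4.0.0
90.59.84.215 AND mask = 90.59.0.0
No, different subnets (4.4.0.0 vs 90.59.0.0)


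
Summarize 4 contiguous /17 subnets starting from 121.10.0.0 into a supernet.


Original prefix: /17
Number of subnets: 4 = 2^2
New prefix = 17 - 2 = 15
Supernet: 121.10.0.0/15


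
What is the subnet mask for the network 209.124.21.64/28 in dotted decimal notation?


/28 means 28 network bits, 4 host bits
Binary: 11111111111111111111111111110000
Mask: 255.255.255.240


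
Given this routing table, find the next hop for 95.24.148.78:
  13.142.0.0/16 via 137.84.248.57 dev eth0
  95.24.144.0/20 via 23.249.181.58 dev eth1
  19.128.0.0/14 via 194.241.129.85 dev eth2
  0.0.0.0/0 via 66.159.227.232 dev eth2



Longest prefix match for 95.24.148.78:
  /16 13.142.0.0: no
  /20 95.24.144.0: MATCH
  /14 19.128.0.0: no
  /0 0.0.0.0: MATCH
Selected: next-hop 23.249.181.58 via eth1 (matched /20)


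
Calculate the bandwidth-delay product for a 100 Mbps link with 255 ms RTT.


BDP = bandwidth * RTT
= 100 Mbps * 255 ms
= 100 * 1e6 * 255 / 1000 bits
= 25500000 bits
= 3187500 bytes
= 3112.793 KB
BDP = 25500000 bits (3187500 bytes)


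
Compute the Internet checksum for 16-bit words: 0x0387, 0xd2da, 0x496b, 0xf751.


Sum all words (with carry folding):
+ 0x0387 = 0x0387
+ 0xd2da = 0xd661
+ 0x496b = 0x1fcd
+ 0xf751 = 0x171f
One's complement: ~0x171f
Checksum = 0xe8e0


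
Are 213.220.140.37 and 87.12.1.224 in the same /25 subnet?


Mask: 255.255.255.128
213.220.140.37 AND mask = 213.220.140.0
87.12.1.224 AND mask = 87.12.1.128
No, different subnets (213.220.140.0 vs 87.12.1.128)


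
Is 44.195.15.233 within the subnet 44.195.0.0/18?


Subnet network: 44.195.0.0
Test IP AND mask: 44.195.0.0
Yes, 44.195.15.233 is in 44.195.0.0/18


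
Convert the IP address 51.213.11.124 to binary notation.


51 = 00110011
213 = 11010101
11 = 00001011
124 = 01111100
Binary: 00110011.11010101.00001011.01111100


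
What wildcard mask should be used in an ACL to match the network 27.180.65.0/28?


Subnet mask: 255.255.255.240
Wildcard = 255.255.255.255 - subnet mask
255 - 255 = 0
255 - 255 = 0
255 - 255 = 0
255 - 240 = 15
Wildcard: 0.0.0.15


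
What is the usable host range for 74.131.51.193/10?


Network: 74.128.0.0
Broadcast: 74.191.255.255
First usable = network + 1
Last usable = broadcast - 1
Range: 74.128.0.1 to 74.191.255.254


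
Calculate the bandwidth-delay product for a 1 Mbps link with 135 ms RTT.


BDP = bandwidth * RTT
= 1 Mbps * 135 ms
= 1 * 1e6 * 135 / 1000 bits
= 135000 bits
= 16875 bytes
= 16.4795 KB
BDP = 135000 bits (16875 bytes)


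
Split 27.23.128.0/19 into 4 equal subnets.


New prefix = 19 + 2 = 21
Each subnet has 2048 addresses
  27.23.128.0/21
  27.23.136.0/21
  27.23.144.0/21
  27.23.152.0/21
Subnets: 27.23.128.0/21, 27.23.136.0/21, 27.23.144.0/21, 27.23.152.0/21


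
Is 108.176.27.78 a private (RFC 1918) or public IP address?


RFC 1918 private ranges:
  10.0.0.0/8 (10.0.0.0 - 10.255.255.255)
  172.16.0.0/12 (172.16.0.0 - 172.31.255.255)
  192.168.0.0/16 (192.168.0.0 - 192.168.255.255)
Public (not in any RFC 1918 range)


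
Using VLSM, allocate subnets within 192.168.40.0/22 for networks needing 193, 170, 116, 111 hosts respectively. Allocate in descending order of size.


193 hosts -> /24 (254 usable): 192.168.40.0/24
170 hosts -> /24 (254 usable): 192.168.41.0/24
116 hosts -> /25 (126 usable): 192.168.42.0/25
111 hosts -> /25 (126 usable): 192.168.42.128/25
Allocation: 192.168.40.0/24 (193 hosts, 254 usable); 192.168.41.0/24 (170 hosts, 254 usable); 192.168.42.0/25 (116 hosts, 126 usable); 192.168.42.128/25 (111 hosts, 126 usable)


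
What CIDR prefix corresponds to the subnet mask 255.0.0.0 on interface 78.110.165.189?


Binary: 11111111.00000000.00000000.00000000
Count leading 1s
Prefix: /8


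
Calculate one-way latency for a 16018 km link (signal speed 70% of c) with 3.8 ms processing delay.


Speed = 0.7 * 3e5 km/s = 210000 km/s
Propagation delay = 16018 / 210000 = 0.0763 s = 76.2762 ms
Processing delay = 3.8 ms
Total one-way latency = 80.0762 ms


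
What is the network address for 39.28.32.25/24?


IP:   00100111.00011100.00100000.00011001
Mask: 11111111.11111111.11111111.00000000
AND operation:
Net:  00100111.00011100.00100000.00000000
Network: 39.28.32.0/24


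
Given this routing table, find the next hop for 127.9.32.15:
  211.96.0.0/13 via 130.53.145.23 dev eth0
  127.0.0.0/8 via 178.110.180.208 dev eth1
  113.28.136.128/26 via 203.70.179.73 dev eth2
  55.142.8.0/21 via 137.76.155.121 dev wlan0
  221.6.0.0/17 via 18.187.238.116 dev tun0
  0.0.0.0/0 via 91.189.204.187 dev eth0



Longest prefix match for 127.9.32.15:
  /13 211.96.0.0: no
  /8 127.0.0.0: MATCH
  /26 113.28.136.128: no
  /21 55.142.8.0: no
  /17 221.6.0.0: no
  /0 0.0.0.0: MATCH
Selected: next-hop 178.110.180.208 via eth1 (matched /8)


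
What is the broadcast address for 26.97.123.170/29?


Network: 26.97.123.168/29
Host bits = 3
Set all host bits to 1:
Broadcast: 26.97.123.175


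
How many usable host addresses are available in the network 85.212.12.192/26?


Host bits = 32 - 26 = 6
Total addresses = 2^6 = 64
Usable = total - 2 (network and broadcast)
Usable hosts: 62


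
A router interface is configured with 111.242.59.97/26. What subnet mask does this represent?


/26 means 26 network bits, 6 host bits
Binary: 11111111111111111111111111000000
Mask: 255.255.255.192


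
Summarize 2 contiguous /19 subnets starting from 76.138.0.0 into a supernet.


Original prefix: /19
Number of subnets: 2 = 2^1
New prefix = 19 - 1 = 18
Supernet: 76.138.0.0/18


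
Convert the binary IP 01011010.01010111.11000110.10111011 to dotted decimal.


01011010 = 90
01010111 = 87
11000110 = 198
10111011 = 187
IP: 90.87.198.187


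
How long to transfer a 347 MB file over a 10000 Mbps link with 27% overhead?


Effective throughput = 10000 * (1 - 27/100) = 7300 Mbps
File size in Mb = 347 * 8 = 2776 Mb
Time = 2776 / 7300
Time = 0.3803 seconds


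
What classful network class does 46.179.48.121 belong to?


First octet: 46
Binary: 00101110
0xxxxxxx -> Class A (1-126)
Class A, default mask 255.0.0.0 (/8)


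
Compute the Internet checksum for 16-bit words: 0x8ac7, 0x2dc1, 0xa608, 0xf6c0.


Sum all words (with carry folding):
+ 0x8ac7 = 0x8ac7
+ 0x2dc1 = 0xb888
+ 0xa608 = 0x5e91
+ 0xf6c0 = 0x5552
One's complement: ~0x5552
Checksum = 0xaaad


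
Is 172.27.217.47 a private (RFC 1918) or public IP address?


RFC 1918 private ranges:
  10.0.0.0/8 (10.0.0.0 - 10.255.255.255)
  172.16.0.0/12 (172.16.0.0 - 172.31.255.255)
  192.168.0.0/16 (192.168.0.0 - 192.168.255.255)
Private (in 172.16.0.0/12)


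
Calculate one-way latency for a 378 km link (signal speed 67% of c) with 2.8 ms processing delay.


Speed = 0.67 * 3e5 km/s = 201000 km/s
Propagation delay = 378 / 201000 = 0.0019 s = 1.8806 ms
Processing delay = 2.8 ms
Total one-way latency = 4.6806 ms


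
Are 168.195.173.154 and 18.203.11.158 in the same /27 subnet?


Mask: 255.255.255.224
168.195.173.154 AND mask = 168.195.173.128
18.203.11.158 AND mask = 18.203.11.128
No, different subnets (168.195.173.128 vs 18.203.11.128)


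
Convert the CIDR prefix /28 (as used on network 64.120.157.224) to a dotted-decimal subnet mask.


/28 means 28 network bits, 4 host bits
Binary: 11111111111111111111111111110000
Mask: 255.255.255.240


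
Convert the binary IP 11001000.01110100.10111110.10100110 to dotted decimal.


11001000 = 200
01110100 = 116
10111110 = 190
10100110 = 166
IP: 200.116.190.166


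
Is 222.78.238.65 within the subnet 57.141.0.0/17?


Subnet network: 57.141.0.0
Test IP AND mask: 222.78.128.0
No, 222.78.238.65 is not in 57.141.0.0/17


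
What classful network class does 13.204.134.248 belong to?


First octet: 13
Binary: 00001101
0xxxxxxx -> Class A (1-126)
Class A, default mask 255.0.0.0 (/8)


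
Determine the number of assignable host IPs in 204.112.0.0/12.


Host bits = 32 - 12 = 20
Total addresses = 2^20 = 1048576
Usable = total - 2 (network and broadcast)
Usable hosts: 1048574


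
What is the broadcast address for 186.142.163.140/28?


Network: 186.142.163.128/28
Host bits = 4
Set all host bits to 1:
Broadcast: 186.142.163.143


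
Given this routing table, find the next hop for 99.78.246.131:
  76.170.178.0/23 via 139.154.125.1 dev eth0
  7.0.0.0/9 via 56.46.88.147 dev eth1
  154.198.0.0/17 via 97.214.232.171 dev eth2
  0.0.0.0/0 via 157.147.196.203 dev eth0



Longest prefix match for 99.78.246.131:
  /23 76.170.178.0: no
  /9 7.0.0.0: no
  /17 154.198.0.0: no
  /0 0.0.0.0: MATCH
Selected: next-hop 157.147.196.203 via eth0 (matched /0)


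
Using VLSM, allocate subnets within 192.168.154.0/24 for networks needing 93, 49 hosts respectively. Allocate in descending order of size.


93 hosts -> /25 (126 usable): 192.168.154.0/25
49 hosts -> /26 (62 usable): 192.168.154.128/26
Allocation: 192.168.154.0/25 (93 hosts, 126 usable); 192.168.154.128/26 (49 hosts, 62 usable)


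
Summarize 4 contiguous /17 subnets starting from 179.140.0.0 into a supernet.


Original prefix: /17
Number of subnets: 4 = 2^2
New prefix = 17 - 2 = 15
Supernet: 179.140.0.0/15


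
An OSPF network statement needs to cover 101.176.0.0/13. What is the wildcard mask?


Subnet mask: 255.248.0.0
Wildcard = 255.255.255.255 - subnet mask
255 - 255 = 0
255 - 248 = 7
255 - 0 = 255
255 - 0 = 255
Wildcard: 0.7.255.255


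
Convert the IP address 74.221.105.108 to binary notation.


74 = 01001010
221 = 11011101
105 = 01101001
108 = 01101100
Binary: 01001010.11011101.01101001.01101100


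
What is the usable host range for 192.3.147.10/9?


Network: 192.0.0.0
Broadcast: 192.127.255.255
First usable = network + 1
Last usable = broadcast - 1
Range: 192.0.0.1 to 192.127.255.254


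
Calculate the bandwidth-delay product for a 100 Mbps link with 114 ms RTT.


BDP = bandwidth * RTT
= 100 Mbps * 114 ms
= 100 * 1e6 * 114 / 1000 bits
= 11400000 bits
= 1425000 bytes
= 1391.6016 KB
BDP = 11400000 bits (1425000 bytes)


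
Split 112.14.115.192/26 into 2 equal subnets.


New prefix = 26 + 1 = 27
Each subnet has 32 addresses
  112.14.115.192/27
  112.14.115.224/27
Subnets: 112.14.115.192/27, 112.14.115.224/27


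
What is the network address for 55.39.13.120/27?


IP:   00110111.00100111.00001101.01111000
Mask: 11111111.11111111.11111111.11100000
AND operation:
Net:  00110111.00100111.00001101.01100000
Network: 55.39.13.96/27


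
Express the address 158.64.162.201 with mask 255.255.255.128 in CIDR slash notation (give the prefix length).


Binary: 11111111.11111111.11111111.10000000
Count leading 1s
Prefix: /25


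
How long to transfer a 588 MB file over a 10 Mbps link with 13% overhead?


Effective throughput = 10 * (1 - 13/100) = 8.7 Mbps
File size in Mb = 588 * 8 = 4704 Mb
Time = 4704 / 8.7
Time = 540.6897 seconds


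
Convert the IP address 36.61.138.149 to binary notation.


36 = 00100100
61 = 00111101
138 = 10001010
149 = 10010101
Binary: 00100100.00111101.10001010.10010101


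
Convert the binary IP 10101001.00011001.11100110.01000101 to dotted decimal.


10101001 = 169
00011001 = 25
11100110 = 230
01000101 = 69
IP: 169.25.230.69


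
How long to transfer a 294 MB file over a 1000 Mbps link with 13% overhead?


Effective throughput = 1000 * (1 - 13/100) = 870 Mbps
File size in Mb = 294 * 8 = 2352 Mb
Time = 2352 / 870
Time = 2.7034 seconds


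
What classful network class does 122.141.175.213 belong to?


First octet: 122
Binary: 01111010
0xxxxxxx -> Class A (1-126)
Class A, default mask 255.0.0.0 (/8)


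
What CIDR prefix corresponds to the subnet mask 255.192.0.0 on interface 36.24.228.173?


Binary: 11111111.11000000.00000000.00000000
Count leading 1s
Prefix: /10


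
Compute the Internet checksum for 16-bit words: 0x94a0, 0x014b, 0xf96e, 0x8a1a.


Sum all words (with carry folding):
+ 0x94a0 = 0x94a0
+ 0x014b = 0x95eb
+ 0xf96e = 0x8f5a
+ 0x8a1a = 0x1975
One's complement: ~0x1975
Checksum = 0xe68a


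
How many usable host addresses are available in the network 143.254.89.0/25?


Host bits = 32 - 25 = 7
Total addresses = 2^7 = 128
Usable = total - 2 (network and broadcast)
Usable hosts: 126


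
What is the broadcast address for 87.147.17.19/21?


Network: 87.147.16.0/21
Host bits = 11
Set all host bits to 1:
Broadcast: 87.147.23.255


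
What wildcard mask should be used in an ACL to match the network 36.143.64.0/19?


Subnet mask: 255.255.224.0
Wildcard = 255.255.255.255 - subnet mask
255 - 255 = 0
255 - 255 = 0
255 - 224 = 31
255 - 0 = 255
Wildcard: 0.0.31.255


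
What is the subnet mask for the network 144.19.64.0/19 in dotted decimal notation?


/19 means 19 network bits, 13 host bits
Binary: 11111111111111111110000000000000
Mask: 255.255.224.0


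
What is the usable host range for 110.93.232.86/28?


Network: 110.93.232.80
Broadcast: 110.93.232.95
First usable = network + 1
Last usable = broadcast - 1
Range: 110.93.232.81 to 110.93.232.94


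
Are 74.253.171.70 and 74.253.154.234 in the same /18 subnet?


Mask: 255.255.192.0
74.253.171.70 AND mask = 74.253.128.0
74.253.154.234 AND mask = 74.253.128.0
Yes, same subnet (74.253.128.0)


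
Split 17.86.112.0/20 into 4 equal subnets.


New prefix = 20 + 2 = 22
Each subnet has 1024 addresses
  17.86.112.0/22
  17.86.116.0/22
  17.86.120.0/22
  17.86.124.0/22
Subnets: 17.86.112.0/22, 17.86.116.0/22, 17.86.120.0/22, 17.86.124.0/22


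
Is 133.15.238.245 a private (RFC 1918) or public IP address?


RFC 1918 private ranges:
  10.0.0.0/8 (10.0.0.0 - 10.255.255.255)
  172.16.0.0/12 (172.16.0.0 - 172.31.255.255)
  192.168.0.0/16 (192.168.0.0 - 192.168.255.255)
Public (not in any RFC 1918 range)


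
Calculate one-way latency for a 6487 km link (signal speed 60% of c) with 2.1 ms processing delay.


Speed = 0.6 * 3e5 km/s = 180000 km/s
Propagation delay = 6487 / 180000 = 0.036 s = 36.0389 ms
Processing delay = 2.1 ms
Total one-way latency = 38.1389 ms


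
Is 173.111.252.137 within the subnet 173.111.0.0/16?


Subnet network: 173.111.0.0
Test IP AND mask: 173.111.0.0
Yes, 173.111.252.137 is in 173.111.0.0/16


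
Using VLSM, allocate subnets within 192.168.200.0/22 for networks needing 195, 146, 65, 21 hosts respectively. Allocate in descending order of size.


195 hosts -> /24 (254 usable): 192.168.200.0/24
146 hosts -> /24 (254 usable): 192.168.201.0/24
65 hosts -> /25 (126 usable): 192.168.202.0/25
21 hosts -> /27 (30 usable): 192.168.202.128/27
Allocation: 192.168.200.0/24 (195 hosts, 254 usable); 192.168.201.0/24 (146 hosts, 254 usable); 192.168.202.0/25 (65 hosts, 126 usable); 192.168.202.128/27 (21 hosts, 30 usable)


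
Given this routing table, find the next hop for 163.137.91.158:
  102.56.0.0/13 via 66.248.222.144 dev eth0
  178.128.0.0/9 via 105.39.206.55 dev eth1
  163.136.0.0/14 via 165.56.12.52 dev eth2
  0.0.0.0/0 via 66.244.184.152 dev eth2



Longest prefix match for 163.137.91.158:
  /13 102.56.0.0: no
  /9 178.128.0.0: no
  /14 163.136.0.0: MATCH
  /0 0.0.0.0: MATCH
Selected: next-hop 165.56.12.52 via eth2 (matched /14)


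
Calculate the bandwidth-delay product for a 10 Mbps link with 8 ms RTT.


BDP = bandwidth * RTT
= 10 Mbps * 8 ms
= 10 * 1e6 * 8 / 1000 bits
= 80000 bits
= 10000 bytes
= 9.7656 KB
BDP = 80000 bits (10000 bytes)


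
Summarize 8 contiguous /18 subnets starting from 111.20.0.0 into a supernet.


Original prefix: /18
Number of subnets: 8 = 2^3
New prefix = 18 - 3 = 15
Supernet: 111.20.0.0/15


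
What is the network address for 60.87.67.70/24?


IP:   00111100.01010111.01000011.01000110
Mask: 11111111.11111111.11111111.00000000
AND operation:
Net:  00111100.01010111.01000011.00000000
Network: 60.87.67.0/24


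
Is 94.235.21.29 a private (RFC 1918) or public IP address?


RFC 1918 private ranges:
  10.0.0.0/8 (10.0.0.0 - 10.255.255.255)
  172.16.0.0/12 (172.16.0.0 - 172.31.255.255)
  192.168.0.0/16 (192.168.0.0 - 192.168.255.255)
Public (not in any RFC 1918 range)


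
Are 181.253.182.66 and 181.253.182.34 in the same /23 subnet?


Mask: 255.255.254.0
181.253.182.66 AND mask = 181.253.182.0
181.253.182.34 AND mask = 181.253.182.0
Yes, same subnet (181.253.182.0)


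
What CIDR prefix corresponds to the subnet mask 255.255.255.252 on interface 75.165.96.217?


Binary: 11111111.11111111.11111111.11111100
Count leading 1s
Prefix: /30


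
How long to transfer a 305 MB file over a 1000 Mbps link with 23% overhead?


Effective throughput = 1000 * (1 - 23/100) = 770 Mbps
File size in Mb = 305 * 8 = 2440 Mb
Time = 2440 / 770
Time = 3.1688 seconds


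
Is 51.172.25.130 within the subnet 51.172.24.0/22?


Subnet network: 51.172.24.0
Test IP AND mask: 51.172.24.0
Yes, 51.172.25.130 is in 51.172.24.0/22


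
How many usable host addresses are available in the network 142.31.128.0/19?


Host bits = 32 - 19 = 13
Total addresses = 2^13 = 8192
Usable = total - 2 (network and broadcast)
Usable hosts: 8190


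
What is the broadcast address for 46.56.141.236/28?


Network: 46.56.141.224/28
Host bits = 4
Set all host bits to 1:
Broadcast: 46.56.141.239


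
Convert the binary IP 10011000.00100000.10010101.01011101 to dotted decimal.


10011000 = 152
00100000 = 32
10010101 = 149
01011101 = 93
IP: 152.32.149.93


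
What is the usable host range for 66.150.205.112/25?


Network: 66.150.205.0
Broadcast: 66.150.205.127
First usable = network + 1
Last usable = broadcast - 1
Range: 66.150.205.1 to 66.150.205.126


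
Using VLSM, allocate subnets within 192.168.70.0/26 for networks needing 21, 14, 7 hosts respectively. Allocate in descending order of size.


21 hosts -> /27 (30 usable): 192.168.70.0/27
14 hosts -> /28 (14 usable): 192.168.70.32/28
7 hosts -> /28 (14 usable): 192.168.70.48/28
Allocation: 192.168.70.0/27 (21 hosts, 30 usable); 192.168.70.32/28 (14 hosts, 14 usable); 192.168.70.48/28 (7 hosts, 14 usable)


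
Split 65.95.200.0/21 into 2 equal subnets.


New prefix = 21 + 1 = 22
Each subnet has 1024 addresses
  65.95.200.0/22
  65.95.204.0/22
Subnets: 65.95.200.0/22, 65.95.204.0/22


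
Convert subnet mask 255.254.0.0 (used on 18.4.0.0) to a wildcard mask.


Subnet mask: 255.254.0.0
Wildcard = 255.255.255.255 - subnet mask
255 - 255 = 0
255 - 254 = 1
255 - 0 = 255
255 - 0 = 255
Wildcard: 0.1.255.255


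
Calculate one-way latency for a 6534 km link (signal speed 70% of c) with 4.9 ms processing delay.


Speed = 0.7 * 3e5 km/s = 210000 km/s
Propagation delay = 6534 / 210000 = 0.0311 s = 31.1143 ms
Processing delay = 4.9 ms
Total one-way latency = 36.0143 ms


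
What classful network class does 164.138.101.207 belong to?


First octet: 164
Binary: 10100100
10xxxxxx -> Class B (128-191)
Class B, default mask 255.255.0.0 (/16)


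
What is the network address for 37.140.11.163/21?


IP:   00100101.10001100.00001011.10100011
Mask: 11111111.11111111.11111000.00000000
AND operation:
Net:  00100101.10001100.00001000.00000000
Network: 37.140.8.0/21


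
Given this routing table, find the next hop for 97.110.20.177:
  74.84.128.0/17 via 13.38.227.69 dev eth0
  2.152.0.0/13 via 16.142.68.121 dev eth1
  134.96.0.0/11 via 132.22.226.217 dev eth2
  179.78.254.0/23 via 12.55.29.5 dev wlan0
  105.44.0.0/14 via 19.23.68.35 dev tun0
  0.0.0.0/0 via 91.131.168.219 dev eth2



Longest prefix match for 97.110.20.177:
  /17 74.84.128.0: no
  /13 2.152.0.0: no
  /11 134.96.0.0: no
  /23 179.78.254.0: no
  /14 105.44.0.0: no
  /0 0.0.0.0: MATCH
Selected: next-hop 91.131.168.219 via eth2 (matched /0)


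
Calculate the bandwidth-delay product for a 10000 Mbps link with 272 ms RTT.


BDP = bandwidth * RTT
= 10000 Mbps * 272 ms
= 10000 * 1e6 * 272 / 1000 bits
= 2720000000 bits
= 340000000 bytes
= 332031.25 KB
BDP = 2720000000 bits (340000000 bytes)


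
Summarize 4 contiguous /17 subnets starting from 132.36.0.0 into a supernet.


Original prefix: /17
Number of subnets: 4 = 2^2
New prefix = 17 - 2 = 15
Supernet: 132.36.0.0/15


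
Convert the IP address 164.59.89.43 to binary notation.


164 = 10100100
59 = 00111011
89 = 01011001
43 = 00101011
Binary: 10100100.00111011.01011001.00101011


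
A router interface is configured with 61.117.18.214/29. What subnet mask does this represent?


/29 means 29 network bits, 3 host bits
Binary: 11111111111111111111111111111000
Mask: 255.255.255.248


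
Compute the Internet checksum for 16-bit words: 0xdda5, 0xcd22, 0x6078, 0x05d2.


Sum all words (with carry folding):
+ 0xdda5 = 0xdda5
+ 0xcd22 = 0xaac8
+ 0x6078 = 0x0b41
+ 0x05d2 = 0x1113
One's complement: ~0x1113
Checksum = 0xeeec


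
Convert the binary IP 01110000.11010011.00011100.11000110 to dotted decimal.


01110000 = 112
11010011 = 211
00011100 = 28
11000110 = 198
IP: 112.211.28.198


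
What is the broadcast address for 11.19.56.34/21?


Network: 11.19.56.0/21
Host bits = 11
Set all host bits to 1:
Broadcast: 11.19.63.255


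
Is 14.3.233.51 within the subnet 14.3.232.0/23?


Subnet network: 14.3.232.0
Test IP AND mask: 14.3.232.0
Yes, 14.3.233.51 is in 14.3.232.0/23


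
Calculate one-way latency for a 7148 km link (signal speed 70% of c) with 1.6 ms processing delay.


Speed = 0.7 * 3e5 km/s = 210000 km/s
Propagation delay = 7148 / 210000 = 0.034 s = 34.0381 ms
Processing delay = 1.6 ms
Total one-way latency = 35.6381 ms


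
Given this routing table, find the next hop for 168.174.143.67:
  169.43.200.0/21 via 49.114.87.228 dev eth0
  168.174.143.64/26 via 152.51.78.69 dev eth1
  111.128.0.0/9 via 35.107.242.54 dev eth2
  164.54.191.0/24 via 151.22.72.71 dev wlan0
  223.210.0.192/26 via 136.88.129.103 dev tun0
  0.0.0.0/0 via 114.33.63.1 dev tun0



Longest prefix match for 168.174.143.67:
  /21 169.43.200.0: no
  /26 168.174.143.64: MATCH
  /9 111.128.0.0: no
  /24 164.54.191.0: no
  /26 223.210.0.192: no
  /0 0.0.0.0: MATCH
Selected: next-hop 152.51.78.69 via eth1 (matched /26)


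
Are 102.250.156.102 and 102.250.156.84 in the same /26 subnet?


Mask: 255.255.255.192
102.250.156.102 AND mask = 102.250.156.64
102.250.156.84 AND mask = 102.250.156.64
Yes, same subnet (102.250.156.64)


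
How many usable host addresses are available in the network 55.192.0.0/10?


Host bits = 32 - 10 = 22
Total addresses = 2^22 = 4194304
Usable = total - 2 (network and broadcast)
Usable hosts: 4194302


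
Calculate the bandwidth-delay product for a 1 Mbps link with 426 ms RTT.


BDP = bandwidth * RTT
= 1 Mbps * 426 ms
= 1 * 1e6 * 426 / 1000 bits
= 426000 bits
= 53250 bytes
= 52.002 KB
BDP = 426000 bits (53250 bytes)


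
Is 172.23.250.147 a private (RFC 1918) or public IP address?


RFC 1918 private ranges:
  10.0.0.0/8 (10.0.0.0 - 10.255.255.255)
  172.16.0.0/12 (172.16.0.0 - 172.31.255.255)
  192.168.0.0/16 (192.168.0.0 - 192.168.255.255)
Private (in 172.16.0.0/12)


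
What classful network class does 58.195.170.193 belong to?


First octet: 58
Binary: 00111010
0xxxxxxx -> Class A (1-126)
Class A, default mask 255.0.0.0 (/8)


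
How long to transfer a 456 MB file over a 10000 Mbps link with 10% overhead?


Effective throughput = 10000 * (1 - 10/100) = 9000 Mbps
File size in Mb = 456 * 8 = 3648 Mb
Time = 3648 / 9000
Time = 0.4053 seconds


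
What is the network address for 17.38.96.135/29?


IP:   00010001.00100110.01100000.10000111
Mask: 11111111.11111111.11111111.11111000
AND operation:
Net:  00010001.00100110.01100000.10000000
Network: 17.38.96.128/29


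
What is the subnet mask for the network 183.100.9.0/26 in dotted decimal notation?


/26 means 26 network bits, 6 host bits
Binary: 11111111111111111111111111000000
Mask: 255.255.255.192


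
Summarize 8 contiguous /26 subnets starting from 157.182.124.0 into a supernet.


Original prefix: /26
Number of subnets: 8 = 2^3
New prefix = 26 - 3 = 23
Supernet: 157.182.124.0/23


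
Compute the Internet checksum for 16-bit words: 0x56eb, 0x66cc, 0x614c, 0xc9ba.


Sum all words (with carry folding):
+ 0x56eb = 0x56eb
+ 0x66cc = 0xbdb7
+ 0x614c = 0x1f04
+ 0xc9ba = 0xe8be
One's complement: ~0xe8be
Checksum = 0x1741


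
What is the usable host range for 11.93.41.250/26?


Network: 11.93.41.192
Broadcast: 11.93.41.255
First usable = network + 1
Last usable = broadcast - 1
Range: 11.93.41.193 to 11.93.41.254


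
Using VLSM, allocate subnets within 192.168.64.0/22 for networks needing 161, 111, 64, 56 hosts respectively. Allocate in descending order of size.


161 hosts -> /24 (254 usable): 192.168.64.0/24
111 hosts -> /25 (126 usable): 192.168.65.0/25
64 hosts -> /25 (126 usable): 192.168.65.128/25
56 hosts -> /26 (62 usable): 192.168.66.0/26
Allocation: 192.168.64.0/24 (161 hosts, 254 usable); 192.168.65.0/25 (111 hosts, 126 usable); 192.168.65.128/25 (64 hosts, 126 usable); 192.168.66.0/26 (56 hosts, 62 usable)


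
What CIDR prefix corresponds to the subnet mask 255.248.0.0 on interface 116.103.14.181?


Binary: 11111111.11111000.00000000.00000000
Count leading 1s
Prefix: /13


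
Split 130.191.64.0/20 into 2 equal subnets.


New prefix = 20 + 1 = 21
Each subnet has 2048 addresses
  130.191.64.0/21
  130.191.72.0/21
Subnets: 130.191.64.0/21, 130.191.72.0/21


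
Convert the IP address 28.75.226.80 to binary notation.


28 = 00011100
75 = 01001011
226 = 11100010
80 = 01010000
Binary: 00011100.01001011.11100010.01010000


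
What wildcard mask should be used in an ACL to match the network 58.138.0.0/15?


Subnet mask: 255.254.0.0
Wildcard = 255.255.255.255 - subnet mask
255 - 255 = 0
255 - 254 = 1
255 - 0 = 255
255 - 0 = 255
Wildcard: 0.1.255.255


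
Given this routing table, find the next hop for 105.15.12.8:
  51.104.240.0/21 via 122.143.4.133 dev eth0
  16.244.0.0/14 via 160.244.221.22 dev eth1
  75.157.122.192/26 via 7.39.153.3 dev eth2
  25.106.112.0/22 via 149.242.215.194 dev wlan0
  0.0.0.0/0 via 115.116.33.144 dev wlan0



Longest prefix match for 105.15.12.8:
  /21 51.104.240.0: no
  /14 16.244.0.0: no
  /26 75.157.122.192: no
  /22 25.106.112.0: no
  /0 0.0.0.0: MATCH
Selected: next-hop 115.116.33.144 via wlan0 (matched /0)


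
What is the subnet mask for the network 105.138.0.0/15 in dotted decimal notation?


/15 means 15 network bits, 17 host bits
Binary: 11111111111111100000000000000000
Mask: 255.254.0.0


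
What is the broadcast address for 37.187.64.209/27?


Network: 37.187.64.192/27
Host bits = 5
Set all host bits to 1:
Broadcast: 37.187.64.223


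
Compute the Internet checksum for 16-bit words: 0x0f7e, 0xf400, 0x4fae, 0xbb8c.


Sum all words (with carry folding):
+ 0x0f7e = 0x0f7e
+ 0xf400 = 0x037f
+ 0x4fae = 0x532d
+ 0xbb8c = 0x0eba
One's complement: ~0x0eba
Checksum = 0xf145


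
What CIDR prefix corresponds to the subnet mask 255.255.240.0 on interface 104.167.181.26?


Binary: 11111111.11111111.11110000.00000000
Count leading 1s
Prefix: /20


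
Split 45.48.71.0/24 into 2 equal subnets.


New prefix = 24 + 1 = 25
Each subnet has 128 addresses
  45.48.71.0/25
  45.48.71.128/25
Subnets: 45.48.71.0/25, 45.48.71.128/25


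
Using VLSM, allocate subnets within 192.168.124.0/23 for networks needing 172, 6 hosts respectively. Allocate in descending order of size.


172 hosts -> /24 (254 usable): 192.168.124.0/24
6 hosts -> /29 (6 usable): 192.168.125.0/29
Allocation: 192.168.124.0/24 (172 hosts, 254 usable); 192.168.125.0/29 (6 hosts, 6 usable)


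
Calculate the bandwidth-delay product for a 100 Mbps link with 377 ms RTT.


BDP = bandwidth * RTT
= 100 Mbps * 377 ms
= 100 * 1e6 * 377 / 1000 bits
= 37700000 bits
= 4712500 bytes
= 4602.0508 KB
BDP = 37700000 bits (4712500 bytes)


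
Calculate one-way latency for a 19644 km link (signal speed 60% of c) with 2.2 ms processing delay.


Speed = 0.6 * 3e5 km/s = 180000 km/s
Propagation delay = 19644 / 180000 = 0.1091 s = 109.1333 ms
Processing delay = 2.2 ms
Total one-way latency = 111.3333 ms
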